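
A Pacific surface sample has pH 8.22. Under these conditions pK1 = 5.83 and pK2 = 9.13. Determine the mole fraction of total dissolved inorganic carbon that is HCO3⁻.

α₁ = 0.887

α₁ = 1 / (1 + [H⁺]/K1 + K2/[H⁺]) = 1 / (1 + 10^-2.39 + 10^-0.91)
   = 1 / (1 + 0.0040738 + 0.12303) = 1/1.1271 = 0.8872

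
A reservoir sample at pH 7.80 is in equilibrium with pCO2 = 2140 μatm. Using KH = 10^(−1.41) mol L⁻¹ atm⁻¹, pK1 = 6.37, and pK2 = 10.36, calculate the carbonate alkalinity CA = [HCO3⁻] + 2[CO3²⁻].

CA = 2.25 mmol/L

[CO2*] = KH · pCO2 = 10^(−1.41) × 2140×10^-6 = 8.326×10^-5 mol/L
α₀ = 1/(1 + K1/[H⁺] + K1K2/[H⁺]²) = 1/(1 + 10^+1.43 + 10^-1.13) = 0.03573
DIC = [CO2*]/α₀ = 8.326×10^-5 / 0.03573 = 2.330 mmol/L
CA = (α₁ + 2α₂)·DIC = (0.9616 + 2×0.002649) × 2.330 = 2.25 mmol/L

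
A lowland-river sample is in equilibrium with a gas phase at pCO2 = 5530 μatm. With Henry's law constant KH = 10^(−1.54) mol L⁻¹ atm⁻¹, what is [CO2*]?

KH = 10^(−1.54) = 2.884×10^-2 mol L⁻¹ atm⁻¹
[CO2*] = KH · pCO2 = 2.884×10^-2 × 5530×10^-6 atm = 1.59×10^-4 mol/L

[CO2*] = 159 μmol/L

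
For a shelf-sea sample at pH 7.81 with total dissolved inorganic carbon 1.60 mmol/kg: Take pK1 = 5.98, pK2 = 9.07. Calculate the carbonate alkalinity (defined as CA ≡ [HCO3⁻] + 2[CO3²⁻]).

CA = [HCO3⁻] + 2[CO3²⁻] = (α₁ + 2α₂)·DIC
At pH 7.81: [H⁺]/K1 = 10^-1.83 = 0.014791, K2/[H⁺] = 10^-1.26 = 0.054954
α₁ = 1/(1 + 0.014791 + 0.054954) = 1/1.0697 = 0.9348; α₂ = α₁·K2/[H⁺] = 0.05137
α₁ + 2α₂ = 1.0375
CA = 1.0375 × 1.60 = 1.66 mmol/kg

CA = 1.66 mmol/kg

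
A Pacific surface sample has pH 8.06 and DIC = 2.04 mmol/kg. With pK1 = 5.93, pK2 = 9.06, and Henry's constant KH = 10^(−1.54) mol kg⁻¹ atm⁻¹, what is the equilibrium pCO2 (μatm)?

α₀ = 1 / (1 + K1/[H⁺] + K1K2/[H⁺]²) = 1 / (1 + 10^+2.13 + 10^+1.13)
   = 1 / (1 + 134.90 + 13.490) = 1/149.39 = 0.006694
[CO2*] = α₀ × DIC = 0.006694 × 2.04 = 0.01366 mmol/kg = 13.66 μmol/kg
pCO2 = [CO2*]/KH = 1.366×10^-5 / 2.884×10^-2 = 474 μatm

pCO2 = 474 μatm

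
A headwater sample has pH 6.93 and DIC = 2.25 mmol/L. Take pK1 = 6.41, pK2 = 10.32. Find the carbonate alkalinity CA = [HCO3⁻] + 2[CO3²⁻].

CA = 1.73 mmol/L

CA = [HCO3⁻] + 2[CO3²⁻] = (α₁ + 2α₂)·DIC
At pH 6.93: [H⁺]/K1 = 10^-0.52 = 0.30200, K2/[H⁺] = 10^-3.39 = 0.00040738
α₁ = 1/(1 + 0.30200 + 0.00040738) = 1/1.3024 = 0.7678; α₂ = α₁·K2/[H⁺] = 0.0003128
α₁ + 2α₂ = 0.7684
CA = 0.7684 × 2.25 = 1.73 mmol/L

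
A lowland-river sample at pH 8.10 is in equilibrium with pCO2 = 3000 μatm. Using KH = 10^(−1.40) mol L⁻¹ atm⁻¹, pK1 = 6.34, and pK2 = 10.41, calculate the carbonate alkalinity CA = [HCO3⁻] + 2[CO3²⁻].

[CO2*] = KH · pCO2 = 10^(−1.40) × 3000×10^-6 = 1.194×10^-4 mol/L
α₀ = 1/(1 + K1/[H⁺] + K1K2/[H⁺]²) = 1/(1 + 10^+1.76 + 10^-0.55) = 0.01700
DIC = [CO2*]/α₀ = 1.194×10^-4 / 0.01700 = 7.026 mmol/L
CA = (α₁ + 2α₂)·DIC = (0.9782 + 2×0.004791) × 7.026 = 6.94 mmol/L

CA = 6.94 mmol/L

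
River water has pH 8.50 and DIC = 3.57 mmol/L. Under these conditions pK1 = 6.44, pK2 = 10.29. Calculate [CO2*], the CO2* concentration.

α₀ = 1 / (1 + K1/[H⁺] + K1K2/[H⁺]²) = 1 / (1 + 10^+2.06 + 10^+0.27)
   = 1 / (1 + 114.82 + 1.8621) = 1/117.68 = 0.008498
[CO2*] = α₀ × DIC = 0.008498 × 3.57 = 0.0303 mmol/L

[CO2*] = 0.0303 mmol/L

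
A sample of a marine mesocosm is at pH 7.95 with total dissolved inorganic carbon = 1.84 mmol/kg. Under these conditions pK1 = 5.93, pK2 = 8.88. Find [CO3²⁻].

α₂ = 1 / (1 + [H⁺]/K2 + [H⁺]²/(K1K2)) = 1 / (1 + 10^+0.93 + 10^-1.09)
   = 1 / (1 + 8.5114 + 0.081283) = 1/9.5927 = 0.1042
[CO3²⁻] = α₂ × DIC = 0.1042 × 1.84 = 0.192 mmol/kg

[CO3²⁻] = 0.192 mmol/kg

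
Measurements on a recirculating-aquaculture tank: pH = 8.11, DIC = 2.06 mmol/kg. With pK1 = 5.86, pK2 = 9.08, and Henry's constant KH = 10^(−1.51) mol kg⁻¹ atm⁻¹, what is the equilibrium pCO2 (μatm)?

pCO2 = 337 μatm

α₀ = 1 / (1 + K1/[H⁺] + K1K2/[H⁺]²) = 1 / (1 + 10^+2.25 + 10^+1.28)
   = 1 / (1 + 177.83 + 19.055) = 1/197.88 = 0.005054
[CO2*] = α₀ × DIC = 0.005054 × 2.06 = 0.01041 mmol/kg = 10.41 μmol/kg
pCO2 = [CO2*]/KH = 1.041×10^-5 / 3.090×10^-2 = 337 μatm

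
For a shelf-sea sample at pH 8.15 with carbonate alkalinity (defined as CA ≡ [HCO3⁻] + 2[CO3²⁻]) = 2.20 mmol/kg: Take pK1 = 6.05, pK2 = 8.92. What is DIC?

DIC = 1.93 mmol/kg

CA = [HCO3⁻] + 2[CO3²⁻] = (α₁ + 2α₂)·DIC
At pH 8.15: [H⁺]/K1 = 10^-2.10 = 0.0079433, K2/[H⁺] = 10^-0.77 = 0.16982
α₁ = 1/(1 + 0.0079433 + 0.16982) = 1/1.1778 = 0.8491; α₂ = α₁·K2/[H⁺] = 0.1442
α₁ + 2α₂ = 1.1374
DIC = CA / (α₁ + 2α₂) = 2.20 / 1.1374 = 1.93 mmol/kg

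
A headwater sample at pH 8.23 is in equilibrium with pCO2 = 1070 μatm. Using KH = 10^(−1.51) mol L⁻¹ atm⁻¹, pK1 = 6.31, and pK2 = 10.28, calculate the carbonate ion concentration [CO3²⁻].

[CO3²⁻] = 0.0245 mmol/L

[CO2*] = KH · pCO2 = 10^(−1.51) × 1070×10^-6 = 3.307×10^-5 mol/L
α₀ = 1/(1 + K1/[H⁺] + K1K2/[H⁺]²) = 1/(1 + 10^+1.92 + 10^-0.13) = 0.01178
DIC = [CO2*]/α₀ = 3.307×10^-5 / 0.01178 = 2.808 mmol/L
[CO3²⁻] = α₂·DIC; α₂ = 0.008730, so [CO3²⁻] = 0.008730 × 2.808 = 0.0245 mmol/L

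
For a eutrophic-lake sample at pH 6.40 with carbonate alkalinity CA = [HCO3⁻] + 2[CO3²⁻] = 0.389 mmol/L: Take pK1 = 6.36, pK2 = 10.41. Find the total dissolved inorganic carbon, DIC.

DIC = 0.744 mmol/L

CA = [HCO3⁻] + 2[CO3²⁻] = (α₁ + 2α₂)·DIC
At pH 6.40: [H⁺]/K1 = 10^-0.04 = 0.91201, K2/[H⁺] = 10^-4.01 = 9.7724×10^-5
α₁ = 1/(1 + 0.91201 + 9.7724×10^-5) = 1/1.9121 = 0.5230; α₂ = α₁·K2/[H⁺] = 5.111×10^-5
α₁ + 2α₂ = 0.5231
DIC = CA / (α₁ + 2α₂) = 0.389 / 0.5231 = 0.744 mmol/L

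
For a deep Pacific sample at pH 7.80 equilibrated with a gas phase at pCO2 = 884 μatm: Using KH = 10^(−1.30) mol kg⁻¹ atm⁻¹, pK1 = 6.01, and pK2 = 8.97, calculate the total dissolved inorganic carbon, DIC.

DIC = 2.96 mmol/kg

[CO2*] = KH · pCO2 = 10^(−1.30) × 884×10^-6 = 4.430×10^-5 mol/kg
α₀ = 1/(1 + K1/[H⁺] + K1K2/[H⁺]²) = 1/(1 + 10^+1.79 + 10^+0.62) = 0.01496
DIC = [CO2*]/α₀ = 4.430×10^-5 / 0.01496 = 2.96 mmol/kg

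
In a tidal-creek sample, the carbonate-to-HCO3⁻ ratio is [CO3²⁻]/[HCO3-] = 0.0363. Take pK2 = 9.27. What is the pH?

pH = 7.83

From K2 = [H⁺][CO3²⁻]/[HCO3-]:  pH = pK2 + log₁₀([CO3²⁻]/[HCO3-])
log₁₀(0.0363) = -1.440
pH = 9.27 + (-1.440) = 7.83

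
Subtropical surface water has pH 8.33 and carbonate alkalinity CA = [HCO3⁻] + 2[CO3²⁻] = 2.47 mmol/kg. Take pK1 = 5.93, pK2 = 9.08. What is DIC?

DIC = 2.15 mmol/kg

CA = [HCO3⁻] + 2[CO3²⁻] = (α₁ + 2α₂)·DIC
At pH 8.33: [H⁺]/K1 = 10^-2.40 = 0.0039811, K2/[H⁺] = 10^-0.75 = 0.17783
α₁ = 1/(1 + 0.0039811 + 0.17783) = 1/1.1818 = 0.8462; α₂ = α₁·K2/[H⁺] = 0.1505
α₁ + 2α₂ = 1.1471
DIC = CA / (α₁ + 2α₂) = 2.47 / 1.1471 = 2.15 mmol/kg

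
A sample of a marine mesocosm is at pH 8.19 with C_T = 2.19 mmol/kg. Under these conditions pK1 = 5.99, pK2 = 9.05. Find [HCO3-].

α₁ = 1 / (1 + [H⁺]/K1 + K2/[H⁺]) = 1 / (1 + 10^-2.20 + 10^-0.86)
   = 1 / (1 + 0.0063096 + 0.13804) = 1/1.1443 = 0.8739
[HCO3⁻] = α₁ × DIC = 0.8739 × 2.19 = 1.91 mmol/kg

[HCO3⁻] = 1.91 mmol/kg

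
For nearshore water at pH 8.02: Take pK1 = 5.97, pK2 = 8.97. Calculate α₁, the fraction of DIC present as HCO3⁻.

α₁ = 0.892

α₁ = 1 / (1 + [H⁺]/K1 + K2/[H⁺]) = 1 / (1 + 10^-2.05 + 10^-0.95)
   = 1 / (1 + 0.0089125 + 0.11220) = 1/1.1211 = 0.8920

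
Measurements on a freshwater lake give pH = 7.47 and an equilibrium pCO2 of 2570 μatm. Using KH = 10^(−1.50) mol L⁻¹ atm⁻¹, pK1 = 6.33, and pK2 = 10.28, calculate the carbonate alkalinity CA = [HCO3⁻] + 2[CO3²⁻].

[CO2*] = KH · pCO2 = 10^(−1.50) × 2570×10^-6 = 8.127×10^-5 mol/L
α₀ = 1/(1 + K1/[H⁺] + K1K2/[H⁺]²) = 1/(1 + 10^+1.14 + 10^-1.67) = 0.06745
DIC = [CO2*]/α₀ = 8.127×10^-5 / 0.06745 = 1.205 mmol/L
CA = (α₁ + 2α₂)·DIC = (0.9311 + 2×0.001442) × 1.205 = 1.13 mmol/L

CA = 1.13 mmol/L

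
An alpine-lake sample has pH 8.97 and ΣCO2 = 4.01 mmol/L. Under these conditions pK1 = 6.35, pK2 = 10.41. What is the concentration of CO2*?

α₀ = 1 / (1 + K1/[H⁺] + K1K2/[H⁺]²) = 1 / (1 + 10^+2.62 + 10^+1.18)
   = 1 / (1 + 416.87 + 15.136) = 1/433.00 = 0.002309
[CO2*] = α₀ × DIC = 0.002309 × 4.01 = 0.00926 mmol/L = 9.26 μmol/L

[CO2*] = 9.26 μmol/L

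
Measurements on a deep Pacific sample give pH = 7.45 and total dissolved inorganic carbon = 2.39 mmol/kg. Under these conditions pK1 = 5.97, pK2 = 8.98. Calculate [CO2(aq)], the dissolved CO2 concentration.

[CO2*] = 0.0745 mmol/kg

α₀ = 1 / (1 + K1/[H⁺] + K1K2/[H⁺]²) = 1 / (1 + 10^+1.48 + 10^-0.05)
   = 1 / (1 + 30.200 + 0.89125) = 1/32.091 = 0.03116
[CO2*] = α₀ × DIC = 0.03116 × 2.39 = 0.0745 mmol/kg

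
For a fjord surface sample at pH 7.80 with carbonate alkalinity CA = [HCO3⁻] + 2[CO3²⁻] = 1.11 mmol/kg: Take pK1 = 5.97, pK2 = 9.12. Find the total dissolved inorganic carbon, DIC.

DIC = 1.08 mmol/kg

CA = [HCO3⁻] + 2[CO3²⁻] = (α₁ + 2α₂)·DIC
At pH 7.80: [H⁺]/K1 = 10^-1.83 = 0.014791, K2/[H⁺] = 10^-1.32 = 0.047863
α₁ = 1/(1 + 0.014791 + 0.047863) = 1/1.0627 = 0.9410; α₂ = α₁·K2/[H⁺] = 0.04504
α₁ + 2α₂ = 1.0311
DIC = CA / (α₁ + 2α₂) = 1.11 / 1.0311 = 1.08 mmol/kg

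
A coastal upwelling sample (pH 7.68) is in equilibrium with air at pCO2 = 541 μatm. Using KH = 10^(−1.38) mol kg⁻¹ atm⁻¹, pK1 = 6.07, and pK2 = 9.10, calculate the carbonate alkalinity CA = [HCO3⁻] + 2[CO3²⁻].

CA = 0.989 mmol/kg

[CO2*] = KH · pCO2 = 10^(−1.38) × 541×10^-6 = 2.255×10^-5 mol/kg
α₀ = 1/(1 + K1/[H⁺] + K1K2/[H⁺]²) = 1/(1 + 10^+1.61 + 10^+0.19) = 0.02310
DIC = [CO2*]/α₀ = 2.255×10^-5 / 0.02310 = 0.9762 mmol/kg
CA = (α₁ + 2α₂)·DIC = (0.9411 + 2×0.03578) × 0.9762 = 0.989 mmol/kg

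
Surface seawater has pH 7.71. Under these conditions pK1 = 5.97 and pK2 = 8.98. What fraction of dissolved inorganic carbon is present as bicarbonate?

α₁ = 0.933

α₁ = 1 / (1 + [H⁺]/K1 + K2/[H⁺]) = 1 / (1 + 10^-1.74 + 10^-1.27)
   = 1 / (1 + 0.018197 + 0.053703) = 1/1.0719 = 0.9329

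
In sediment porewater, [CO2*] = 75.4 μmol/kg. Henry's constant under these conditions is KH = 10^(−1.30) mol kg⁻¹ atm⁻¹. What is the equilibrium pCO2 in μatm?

KH = 10^(−1.30) = 5.012×10^-2 mol kg⁻¹ atm⁻¹
pCO2 = [CO2*]/KH = 75.4×10^-6 / 5.012×10^-2 = 1.50×10^-3 atm = 1500 μatm

pCO2 = 1500 μatm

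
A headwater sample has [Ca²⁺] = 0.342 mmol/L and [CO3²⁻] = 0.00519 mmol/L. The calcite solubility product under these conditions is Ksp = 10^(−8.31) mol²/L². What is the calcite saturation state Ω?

Ω = 0.362

Ksp = 10^(−8.31) = 4.898×10^-9
Ω = [Ca²⁺][CO3²⁻]/Ksp = (0.342×10^-3)(0.00519×10^-3) / 4.898×10^-9 = 0.362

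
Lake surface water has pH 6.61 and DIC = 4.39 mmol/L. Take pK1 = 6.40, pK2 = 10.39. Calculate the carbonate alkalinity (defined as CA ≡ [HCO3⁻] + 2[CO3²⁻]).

CA = [HCO3⁻] + 2[CO3²⁻] = (α₁ + 2α₂)·DIC
At pH 6.61: [H⁺]/K1 = 10^-0.21 = 0.61660, K2/[H⁺] = 10^-3.78 = 0.00016596
α₁ = 1/(1 + 0.61660 + 0.00016596) = 1/1.6168 = 0.6185; α₂ = α₁·K2/[H⁺] = 0.0001026
α₁ + 2α₂ = 0.6187
CA = 0.6187 × 4.39 = 2.72 mmol/L

CA = 2.72 mmol/L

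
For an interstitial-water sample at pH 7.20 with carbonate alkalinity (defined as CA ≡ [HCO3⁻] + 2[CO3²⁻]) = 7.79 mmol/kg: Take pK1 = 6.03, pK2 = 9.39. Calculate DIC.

CA = [HCO3⁻] + 2[CO3²⁻] = (α₁ + 2α₂)·DIC
At pH 7.20: [H⁺]/K1 = 10^-1.17 = 0.067608, K2/[H⁺] = 10^-2.19 = 0.0064565
α₁ = 1/(1 + 0.067608 + 0.0064565) = 1/1.0741 = 0.9310; α₂ = α₁·K2/[H⁺] = 0.006011
α₁ + 2α₂ = 0.9431
DIC = CA / (α₁ + 2α₂) = 7.79 / 0.9431 = 8.26 mmol/kg

DIC = 8.26 mmol/kg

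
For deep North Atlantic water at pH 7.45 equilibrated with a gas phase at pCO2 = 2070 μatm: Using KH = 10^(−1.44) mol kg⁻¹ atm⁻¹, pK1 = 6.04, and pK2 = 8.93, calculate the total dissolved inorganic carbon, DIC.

DIC = 2.07 mmol/kg

[CO2*] = KH · pCO2 = 10^(−1.44) × 2070×10^-6 = 7.516×10^-5 mol/kg
α₀ = 1/(1 + K1/[H⁺] + K1K2/[H⁺]²) = 1/(1 + 10^+1.41 + 10^-0.07) = 0.03629
DIC = [CO2*]/α₀ = 7.516×10^-5 / 0.03629 = 2.07 mmol/kg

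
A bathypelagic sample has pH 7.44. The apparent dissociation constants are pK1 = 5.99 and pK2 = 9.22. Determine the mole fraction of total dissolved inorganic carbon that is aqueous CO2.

α₀ = 1 / (1 + K1/[H⁺] + K1K2/[H⁺]²) = 1 / (1 + 10^+1.45 + 10^-0.33)
   = 1 / (1 + 28.184 + 0.46774) = 1/29.652 = 0.03373

α₀ = 0.0337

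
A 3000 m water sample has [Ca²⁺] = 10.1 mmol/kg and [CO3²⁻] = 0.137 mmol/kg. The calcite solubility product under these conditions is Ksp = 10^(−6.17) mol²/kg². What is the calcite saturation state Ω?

Ksp = 10^(−6.17) = 6.761×10^-7
Ω = [Ca²⁺][CO3²⁻]/Ksp = (10.1×10^-3)(0.137×10^-3) / 6.761×10^-7 = 2.05

Ω = 2.05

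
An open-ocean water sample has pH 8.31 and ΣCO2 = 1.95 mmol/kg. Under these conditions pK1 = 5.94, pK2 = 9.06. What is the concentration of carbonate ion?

α₂ = 1 / (1 + [H⁺]/K2 + [H⁺]²/(K1K2)) = 1 / (1 + 10^+0.75 + 10^-1.62)
   = 1 / (1 + 5.6234 + 0.023988) = 1/6.6474 = 0.1504
[CO3²⁻] = α₂ × DIC = 0.1504 × 1.95 = 0.293 mmol/kg

[CO3²⁻] = 0.293 mmol/kg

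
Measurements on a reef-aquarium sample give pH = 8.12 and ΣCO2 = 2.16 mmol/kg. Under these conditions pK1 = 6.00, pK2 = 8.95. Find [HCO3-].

[HCO3⁻] = 1.87 mmol/kg

α₁ = 1 / (1 + [H⁺]/K1 + K2/[H⁺]) = 1 / (1 + 10^-2.12 + 10^-0.83)
   = 1 / (1 + 0.0075858 + 0.14791) = 1/1.1555 = 0.8654
[HCO3⁻] = α₁ × DIC = 0.8654 × 2.16 = 1.87 mmol/kg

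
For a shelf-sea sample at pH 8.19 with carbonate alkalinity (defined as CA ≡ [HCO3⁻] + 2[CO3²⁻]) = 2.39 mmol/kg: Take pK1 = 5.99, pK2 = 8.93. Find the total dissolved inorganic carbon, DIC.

DIC = 2.08 mmol/kg

CA = [HCO3⁻] + 2[CO3²⁻] = (α₁ + 2α₂)·DIC
At pH 8.19: [H⁺]/K1 = 10^-2.20 = 0.0063096, K2/[H⁺] = 10^-0.74 = 0.18197
α₁ = 1/(1 + 0.0063096 + 0.18197) = 1/1.1883 = 0.8416; α₂ = α₁·K2/[H⁺] = 0.1531
α₁ + 2α₂ = 1.1478
DIC = CA / (α₁ + 2α₂) = 2.39 / 1.1478 = 2.08 mmol/kg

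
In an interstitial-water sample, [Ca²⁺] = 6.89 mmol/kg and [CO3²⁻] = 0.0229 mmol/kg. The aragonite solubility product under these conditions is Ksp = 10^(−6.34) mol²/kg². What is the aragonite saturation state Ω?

Ω = 0.345

Ksp = 10^(−6.34) = 4.571×10^-7
Ω = [Ca²⁺][CO3²⁻]/Ksp = (6.89×10^-3)(0.0229×10^-3) / 4.571×10^-7 = 0.345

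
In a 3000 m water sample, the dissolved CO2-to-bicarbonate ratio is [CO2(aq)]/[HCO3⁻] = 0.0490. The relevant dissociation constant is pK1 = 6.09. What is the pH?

From K1 = [H⁺][HCO3⁻]/[CO2(aq)]:  pH = pK1 − log₁₀([CO2(aq)]/[HCO3⁻])
log₁₀(0.0490) = -1.310
pH = 6.09 − (-1.310) = 7.40

pH = 7.40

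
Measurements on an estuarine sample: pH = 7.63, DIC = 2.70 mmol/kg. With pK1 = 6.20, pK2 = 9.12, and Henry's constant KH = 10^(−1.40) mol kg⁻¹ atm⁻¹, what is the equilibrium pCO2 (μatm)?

α₀ = 1 / (1 + K1/[H⁺] + K1K2/[H⁺]²) = 1 / (1 + 10^+1.43 + 10^-0.06)
   = 1 / (1 + 26.915 + 0.87096) = 1/28.786 = 0.03474
[CO2*] = α₀ × DIC = 0.03474 × 2.70 = 0.09379 mmol/kg
pCO2 = [CO2*]/KH = 9.379×10^-5 / 3.981×10^-2 = 2360 μatm

pCO2 = 2360 μatm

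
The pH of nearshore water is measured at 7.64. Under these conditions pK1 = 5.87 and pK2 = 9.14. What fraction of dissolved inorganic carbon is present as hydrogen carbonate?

α₁ = 0.954

α₁ = 1 / (1 + [H⁺]/K1 + K2/[H⁺]) = 1 / (1 + 10^-1.77 + 10^-1.50)
   = 1 / (1 + 0.016982 + 0.031623) = 1/1.0486 = 0.9536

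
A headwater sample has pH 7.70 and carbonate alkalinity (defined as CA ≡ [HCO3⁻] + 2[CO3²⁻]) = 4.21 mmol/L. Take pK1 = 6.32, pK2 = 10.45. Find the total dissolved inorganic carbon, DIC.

CA = [HCO3⁻] + 2[CO3²⁻] = (α₁ + 2α₂)·DIC
At pH 7.70: [H⁺]/K1 = 10^-1.38 = 0.041687, K2/[H⁺] = 10^-2.75 = 0.0017783
α₁ = 1/(1 + 0.041687 + 0.0017783) = 1/1.0435 = 0.9583; α₂ = α₁·K2/[H⁺] = 0.001704
α₁ + 2α₂ = 0.9618
DIC = CA / (α₁ + 2α₂) = 4.21 / 0.9618 = 4.38 mmol/L

DIC = 4.38 mmol/L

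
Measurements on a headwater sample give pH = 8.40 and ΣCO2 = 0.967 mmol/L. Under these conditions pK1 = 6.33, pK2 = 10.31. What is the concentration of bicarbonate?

α₁ = 1 / (1 + [H⁺]/K1 + K2/[H⁺]) = 1 / (1 + 10^-2.07 + 10^-1.91)
   = 1 / (1 + 0.0085114 + 0.012303) = 1/1.0208 = 0.9796
[HCO3⁻] = α₁ × DIC = 0.9796 × 0.967 = 0.947 mmol/L

[HCO3⁻] = 0.947 mmol/L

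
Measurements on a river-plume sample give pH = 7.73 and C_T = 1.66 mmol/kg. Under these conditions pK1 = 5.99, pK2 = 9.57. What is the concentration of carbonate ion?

[CO3²⁻] = 0.0232 mmol/kg

α₂ = 1 / (1 + [H⁺]/K2 + [H⁺]²/(K1K2)) = 1 / (1 + 10^+1.84 + 10^+0.10)
   = 1 / (1 + 69.183 + 1.2589) = 1/71.442 = 0.01400
[CO3²⁻] = α₂ × DIC = 0.01400 × 1.66 = 0.0232 mmol/kg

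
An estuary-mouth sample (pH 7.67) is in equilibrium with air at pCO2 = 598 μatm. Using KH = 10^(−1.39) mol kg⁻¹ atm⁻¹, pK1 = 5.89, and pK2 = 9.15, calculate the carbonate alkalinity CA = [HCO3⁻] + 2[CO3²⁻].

[CO2*] = KH · pCO2 = 10^(−1.39) × 598×10^-6 = 2.436×10^-5 mol/kg
α₀ = 1/(1 + K1/[H⁺] + K1K2/[H⁺]²) = 1/(1 + 10^+1.78 + 10^+0.30) = 0.01581
DIC = [CO2*]/α₀ = 2.436×10^-5 / 0.01581 = 1.541 mmol/kg
CA = (α₁ + 2α₂)·DIC = (0.9526 + 2×0.03155) × 1.541 = 1.57 mmol/kg

CA = 1.57 mmol/kg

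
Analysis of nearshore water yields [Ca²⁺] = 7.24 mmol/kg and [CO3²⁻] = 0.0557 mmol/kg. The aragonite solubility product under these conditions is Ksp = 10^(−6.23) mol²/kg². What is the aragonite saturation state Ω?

Ksp = 10^(−6.23) = 5.888×10^-7
Ω = [Ca²⁺][CO3²⁻]/Ksp = (7.24×10^-3)(0.0557×10^-3) / 5.888×10^-7 = 0.685

Ω = 0.685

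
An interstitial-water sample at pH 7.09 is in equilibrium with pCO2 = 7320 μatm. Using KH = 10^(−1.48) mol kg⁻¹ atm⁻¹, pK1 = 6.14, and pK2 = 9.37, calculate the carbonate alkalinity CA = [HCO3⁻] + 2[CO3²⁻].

CA = 2.18 mmol/kg

[CO2*] = KH · pCO2 = 10^(−1.48) × 7320×10^-6 = 2.424×10^-4 mol/kg
α₀ = 1/(1 + K1/[H⁺] + K1K2/[H⁺]²) = 1/(1 + 10^+0.95 + 10^-1.33) = 0.1004
DIC = [CO2*]/α₀ = 2.424×10^-4 / 0.1004 = 2.414 mmol/kg
CA = (α₁ + 2α₂)·DIC = (0.8949 + 2×0.004696) × 2.414 = 2.18 mmol/kg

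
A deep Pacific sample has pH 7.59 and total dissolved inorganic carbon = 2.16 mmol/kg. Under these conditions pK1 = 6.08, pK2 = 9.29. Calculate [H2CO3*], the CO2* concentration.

[CO2*] = 0.0635 mmol/kg

α₀ = 1 / (1 + K1/[H⁺] + K1K2/[H⁺]²) = 1 / (1 + 10^+1.51 + 10^-0.19)
   = 1 / (1 + 32.359 + 0.64565) = 1/34.005 = 0.02941
[CO2*] = α₀ × DIC = 0.02941 × 2.16 = 0.0635 mmol/kg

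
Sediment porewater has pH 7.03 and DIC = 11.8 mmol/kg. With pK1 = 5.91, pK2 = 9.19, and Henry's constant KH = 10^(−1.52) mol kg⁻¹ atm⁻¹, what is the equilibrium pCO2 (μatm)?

α₀ = 1 / (1 + K1/[H⁺] + K1K2/[H⁺]²) = 1 / (1 + 10^+1.12 + 10^-1.04)
   = 1 / (1 + 13.183 + 0.091201) = 1/14.274 = 0.07006
[CO2*] = α₀ × DIC = 0.07006 × 11.8 = 0.8267 mmol/kg
pCO2 = [CO2*]/KH = 8.267×10^-4 / 3.020×10^-2 = 2.74×10^4 μatm

pCO2 = 2.74×10^4 μatm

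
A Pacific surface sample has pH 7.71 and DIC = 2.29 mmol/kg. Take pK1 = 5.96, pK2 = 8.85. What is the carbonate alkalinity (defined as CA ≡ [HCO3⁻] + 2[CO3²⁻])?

CA = [HCO3⁻] + 2[CO3²⁻] = (α₁ + 2α₂)·DIC
At pH 7.71: [H⁺]/K1 = 10^-1.75 = 0.017783, K2/[H⁺] = 10^-1.14 = 0.072444
α₁ = 1/(1 + 0.017783 + 0.072444) = 1/1.0902 = 0.9172; α₂ = α₁·K2/[H⁺] = 0.06645
α₁ + 2α₂ = 1.0501
CA = 1.0501 × 2.29 = 2.40 mmol/kg

CA = 2.40 mmol/kg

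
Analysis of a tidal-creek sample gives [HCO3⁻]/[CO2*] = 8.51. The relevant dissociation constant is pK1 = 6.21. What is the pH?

From K1 = [H⁺][HCO3⁻]/[CO2*]:  pH = pK1 + log₁₀([HCO3⁻]/[CO2*])
log₁₀(8.51) = +0.930
pH = 6.21 + (+0.930) = 7.14

pH = 7.14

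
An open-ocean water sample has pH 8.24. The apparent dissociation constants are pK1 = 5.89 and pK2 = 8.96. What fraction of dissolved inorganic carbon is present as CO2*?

α₀ = 0.00374

α₀ = 1 / (1 + K1/[H⁺] + K1K2/[H⁺]²) = 1 / (1 + 10^+2.35 + 10^+1.63)
   = 1 / (1 + 223.87 + 42.658) = 1/267.53 = 0.003738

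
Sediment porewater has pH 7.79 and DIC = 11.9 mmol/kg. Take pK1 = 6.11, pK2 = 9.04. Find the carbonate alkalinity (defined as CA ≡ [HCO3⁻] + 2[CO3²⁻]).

CA = 12.3 mmol/kg

CA = [HCO3⁻] + 2[CO3²⁻] = (α₁ + 2α₂)·DIC
At pH 7.79: [H⁺]/K1 = 10^-1.68 = 0.020893, K2/[H⁺] = 10^-1.25 = 0.056234
α₁ = 1/(1 + 0.020893 + 0.056234) = 1/1.0771 = 0.9284; α₂ = α₁·K2/[H⁺] = 0.05221
α₁ + 2α₂ = 1.0328
CA = 1.0328 × 11.9 = 12.3 mmol/kg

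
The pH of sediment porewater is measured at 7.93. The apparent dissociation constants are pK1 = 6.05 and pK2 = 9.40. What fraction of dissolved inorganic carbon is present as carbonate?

α₂ = 1 / (1 + [H⁺]/K2 + [H⁺]²/(K1K2)) = 1 / (1 + 10^+1.47 + 10^-0.41)
   = 1 / (1 + 29.512 + 0.38905) = 1/30.901 = 0.03236

α₂ = 0.0324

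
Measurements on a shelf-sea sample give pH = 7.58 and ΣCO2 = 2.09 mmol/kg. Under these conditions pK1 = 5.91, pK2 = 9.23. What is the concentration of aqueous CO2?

[CO2*] = 0.0428 mmol/kg

α₀ = 1 / (1 + K1/[H⁺] + K1K2/[H⁺]²) = 1 / (1 + 10^+1.67 + 10^+0.02)
   = 1 / (1 + 46.774 + 1.0471) = 1/48.821 = 0.02048
[CO2*] = α₀ × DIC = 0.02048 × 2.09 = 0.0428 mmol/kg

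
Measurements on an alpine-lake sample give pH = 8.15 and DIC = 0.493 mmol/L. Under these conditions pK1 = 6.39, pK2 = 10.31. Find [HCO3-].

α₁ = 1 / (1 + [H⁺]/K1 + K2/[H⁺]) = 1 / (1 + 10^-1.76 + 10^-2.16)
   = 1 / (1 + 0.017378 + 0.0069183) = 1/1.0243 = 0.9763
[HCO3⁻] = α₁ × DIC = 0.9763 × 0.493 = 0.481 mmol/L

[HCO3⁻] = 0.481 mmol/L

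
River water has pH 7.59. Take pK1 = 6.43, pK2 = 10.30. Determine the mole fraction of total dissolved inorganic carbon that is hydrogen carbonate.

α₁ = 0.934

α₁ = 1 / (1 + [H⁺]/K1 + K2/[H⁺]) = 1 / (1 + 10^-1.16 + 10^-2.71)
   = 1 / (1 + 0.069183 + 0.0019498) = 1/1.0711 = 0.9336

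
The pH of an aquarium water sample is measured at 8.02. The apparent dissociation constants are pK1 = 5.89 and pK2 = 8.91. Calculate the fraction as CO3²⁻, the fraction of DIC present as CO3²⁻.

α₂ = 1 / (1 + [H⁺]/K2 + [H⁺]²/(K1K2)) = 1 / (1 + 10^+0.89 + 10^-1.24)
   = 1 / (1 + 7.7625 + 0.057544) = 1/8.8200 = 0.1134

α₂ = 0.113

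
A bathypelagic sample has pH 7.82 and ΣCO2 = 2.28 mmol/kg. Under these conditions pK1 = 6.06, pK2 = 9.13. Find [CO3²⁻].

α₂ = 1 / (1 + [H⁺]/K2 + [H⁺]²/(K1K2)) = 1 / (1 + 10^+1.31 + 10^-0.45)
   = 1 / (1 + 20.417 + 0.35481) = 1/21.772 = 0.04593
[CO3²⁻] = α₂ × DIC = 0.04593 × 2.28 = 0.105 mmol/kg

[CO3²⁻] = 0.105 mmol/kg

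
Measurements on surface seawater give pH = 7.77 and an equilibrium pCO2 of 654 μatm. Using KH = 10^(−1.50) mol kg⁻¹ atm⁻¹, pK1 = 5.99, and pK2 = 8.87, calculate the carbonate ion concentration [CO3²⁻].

[CO2*] = KH · pCO2 = 10^(−1.50) × 654×10^-6 = 2.068×10^-5 mol/kg
α₀ = 1/(1 + K1/[H⁺] + K1K2/[H⁺]²) = 1/(1 + 10^+1.78 + 10^+0.68) = 0.01514
DIC = [CO2*]/α₀ = 2.068×10^-5 / 0.01514 = 1.366 mmol/kg
[CO3²⁻] = α₂·DIC; α₂ = 0.07247, so [CO3²⁻] = 0.07247 × 1.366 = 0.0990 mmol/kg

[CO3²⁻] = 0.0990 mmol/kg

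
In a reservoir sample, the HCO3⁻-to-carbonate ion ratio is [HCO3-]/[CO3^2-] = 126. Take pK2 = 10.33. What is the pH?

From K2 = [H⁺][CO3^2-]/[HCO3-]:  pH = pK2 − log₁₀([HCO3-]/[CO3^2-])
log₁₀(126) = +2.100
pH = 10.33 − (+2.100) = 8.23

pH = 8.23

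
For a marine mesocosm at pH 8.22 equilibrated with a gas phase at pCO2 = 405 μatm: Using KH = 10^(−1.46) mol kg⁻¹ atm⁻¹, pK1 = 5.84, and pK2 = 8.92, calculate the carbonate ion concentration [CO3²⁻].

[CO3²⁻] = 0.672 mmol/kg

[CO2*] = KH · pCO2 = 10^(−1.46) × 405×10^-6 = 1.404×10^-5 mol/kg
α₀ = 1/(1 + K1/[H⁺] + K1K2/[H⁺]²) = 1/(1 + 10^+2.38 + 10^+1.68) = 0.003463
DIC = [CO2*]/α₀ = 1.404×10^-5 / 0.003463 = 4.055 mmol/kg
[CO3²⁻] = α₂·DIC; α₂ = 0.1658, so [CO3²⁻] = 0.1658 × 4.055 = 0.672 mmol/kg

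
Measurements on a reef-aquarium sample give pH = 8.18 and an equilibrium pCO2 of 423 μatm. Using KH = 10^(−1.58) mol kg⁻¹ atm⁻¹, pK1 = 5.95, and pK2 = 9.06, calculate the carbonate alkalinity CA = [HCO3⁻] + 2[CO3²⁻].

[CO2*] = KH · pCO2 = 10^(−1.58) × 423×10^-6 = 1.113×10^-5 mol/kg
α₀ = 1/(1 + K1/[H⁺] + K1K2/[H⁺]²) = 1/(1 + 10^+2.23 + 10^+1.35) = 0.005176
DIC = [CO2*]/α₀ = 1.113×10^-5 / 0.005176 = 2.150 mmol/kg
CA = (α₁ + 2α₂)·DIC = (0.8790 + 2×0.1159) × 2.150 = 2.39 mmol/kg

CA = 2.39 mmol/kg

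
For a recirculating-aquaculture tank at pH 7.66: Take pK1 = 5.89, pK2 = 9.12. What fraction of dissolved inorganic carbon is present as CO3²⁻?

α₂ = 1 / (1 + [H⁺]/K2 + [H⁺]²/(K1K2)) = 1 / (1 + 10^+1.46 + 10^-0.31)
   = 1 / (1 + 28.840 + 0.48978) = 1/30.330 = 0.03297

α₂ = 0.0330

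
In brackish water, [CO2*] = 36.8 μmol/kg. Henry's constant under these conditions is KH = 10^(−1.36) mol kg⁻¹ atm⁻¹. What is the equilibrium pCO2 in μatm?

KH = 10^(−1.36) = 4.365×10^-2 mol kg⁻¹ atm⁻¹
pCO2 = [CO2*]/KH = 36.8×10^-6 / 4.365×10^-2 = 8.43×10^-4 atm = 843 μatm

pCO2 = 843 μatm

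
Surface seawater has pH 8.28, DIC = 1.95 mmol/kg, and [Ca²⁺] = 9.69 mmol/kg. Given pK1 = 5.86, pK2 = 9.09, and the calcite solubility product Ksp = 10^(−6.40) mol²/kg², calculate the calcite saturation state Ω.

α₂ = 1 / (1 + [H⁺]/K2 + [H⁺]²/(K1K2)) = 1 / (1 + 10^+0.81 + 10^-1.61)
   = 1 / (1 + 6.4565 + 0.024547) = 1/7.4811 = 0.1337
[CO3²⁻] = α₂ × DIC = 0.1337 × 1.95 = 0.2607 mmol/kg
Ksp = 10^(−6.40) = 3.981×10^-7
Ω = [Ca²⁺][CO3²⁻]/Ksp = (9.69×10^-3)(2.607×10^-4) / 3.981×10^-7 = 6.34

Ω = 6.34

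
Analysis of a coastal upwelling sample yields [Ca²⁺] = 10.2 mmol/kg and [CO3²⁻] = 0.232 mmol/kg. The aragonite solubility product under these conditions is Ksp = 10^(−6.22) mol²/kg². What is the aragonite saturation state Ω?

Ω = 3.93

Ksp = 10^(−6.22) = 6.026×10^-7
Ω = [Ca²⁺][CO3²⁻]/Ksp = (10.2×10^-3)(0.232×10^-3) / 6.026×10^-7 = 3.93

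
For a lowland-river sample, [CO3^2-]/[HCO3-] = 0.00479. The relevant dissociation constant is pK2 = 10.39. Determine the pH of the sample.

pH = 8.07

From K2 = [H⁺][CO3^2-]/[HCO3-]:  pH = pK2 + log₁₀([CO3^2-]/[HCO3-])
log₁₀(0.00479) = -2.320
pH = 10.39 + (-2.320) = 8.07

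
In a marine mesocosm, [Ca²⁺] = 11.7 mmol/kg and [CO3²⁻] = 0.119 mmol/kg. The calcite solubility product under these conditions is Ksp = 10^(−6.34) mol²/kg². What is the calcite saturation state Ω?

Ksp = 10^(−6.34) = 4.571×10^-7
Ω = [Ca²⁺][CO3²⁻]/Ksp = (11.7×10^-3)(0.119×10^-3) / 4.571×10^-7 = 3.05

Ω = 3.05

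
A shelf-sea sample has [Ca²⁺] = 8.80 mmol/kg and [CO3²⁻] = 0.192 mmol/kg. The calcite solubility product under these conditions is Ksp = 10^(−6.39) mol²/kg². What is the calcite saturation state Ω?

Ω = 4.15

Ksp = 10^(−6.39) = 4.074×10^-7
Ω = [Ca²⁺][CO3²⁻]/Ksp = (8.80×10^-3)(0.192×10^-3) / 4.074×10^-7 = 4.15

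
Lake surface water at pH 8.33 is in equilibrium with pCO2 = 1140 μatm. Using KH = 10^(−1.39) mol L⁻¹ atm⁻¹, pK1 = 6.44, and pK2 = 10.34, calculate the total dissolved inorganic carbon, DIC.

DIC = 3.69 mmol/L

[CO2*] = KH · pCO2 = 10^(−1.39) × 1140×10^-6 = 4.644×10^-5 mol/L
α₀ = 1/(1 + K1/[H⁺] + K1K2/[H⁺]²) = 1/(1 + 10^+1.89 + 10^-0.12) = 0.01260
DIC = [CO2*]/α₀ = 4.644×10^-5 / 0.01260 = 3.69 mmol/L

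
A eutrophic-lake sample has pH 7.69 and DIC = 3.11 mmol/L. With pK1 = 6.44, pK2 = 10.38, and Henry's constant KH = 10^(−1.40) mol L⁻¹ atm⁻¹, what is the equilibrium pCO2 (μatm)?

pCO2 = 4150 μatm

α₀ = 1 / (1 + K1/[H⁺] + K1K2/[H⁺]²) = 1 / (1 + 10^+1.25 + 10^-1.44)
   = 1 / (1 + 17.783 + 0.036308) = 1/18.819 = 0.05314
[CO2*] = α₀ × DIC = 0.05314 × 3.11 = 0.1653 mmol/L
pCO2 = [CO2*]/KH = 1.653×10^-4 / 3.981×10^-2 = 4150 μatm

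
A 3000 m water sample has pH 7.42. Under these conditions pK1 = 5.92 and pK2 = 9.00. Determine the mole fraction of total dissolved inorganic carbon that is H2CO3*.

α₀ = 1 / (1 + K1/[H⁺] + K1K2/[H⁺]²) = 1 / (1 + 10^+1.50 + 10^-0.08)
   = 1 / (1 + 31.623 + 0.83176) = 1/33.455 = 0.02989

α₀ = 0.0299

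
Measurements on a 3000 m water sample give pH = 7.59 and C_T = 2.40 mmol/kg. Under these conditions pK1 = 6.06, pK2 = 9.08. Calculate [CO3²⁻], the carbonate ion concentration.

[CO3²⁻] = 0.0731 mmol/kg

α₂ = 1 / (1 + [H⁺]/K2 + [H⁺]²/(K1K2)) = 1 / (1 + 10^+1.49 + 10^-0.04)
   = 1 / (1 + 30.903 + 0.91201) = 1/32.815 = 0.03047
[CO3²⁻] = α₂ × DIC = 0.03047 × 2.40 = 0.0731 mmol/kg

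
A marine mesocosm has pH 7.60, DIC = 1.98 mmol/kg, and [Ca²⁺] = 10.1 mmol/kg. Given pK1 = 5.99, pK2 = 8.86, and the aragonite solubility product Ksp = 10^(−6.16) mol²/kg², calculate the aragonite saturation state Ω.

Ω = 1.47

α₂ = 1 / (1 + [H⁺]/K2 + [H⁺]²/(K1K2)) = 1 / (1 + 10^+1.26 + 10^-0.35)
   = 1 / (1 + 18.197 + 0.44668) = 1/19.644 = 0.05091
[CO3²⁻] = α₂ × DIC = 0.05091 × 1.98 = 0.1008 mmol/kg
Ksp = 10^(−6.16) = 6.918×10^-7
Ω = [Ca²⁺][CO3²⁻]/Ksp = (10.1×10^-3)(1.008×10^-4) / 6.918×10^-7 = 1.47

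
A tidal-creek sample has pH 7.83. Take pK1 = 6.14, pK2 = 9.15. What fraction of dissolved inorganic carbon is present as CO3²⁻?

α₂ = 0.0448

α₂ = 1 / (1 + [H⁺]/K2 + [H⁺]²/(K1K2)) = 1 / (1 + 10^+1.32 + 10^-0.37)
   = 1 / (1 + 20.893 + 0.42658) = 1/22.320 = 0.04480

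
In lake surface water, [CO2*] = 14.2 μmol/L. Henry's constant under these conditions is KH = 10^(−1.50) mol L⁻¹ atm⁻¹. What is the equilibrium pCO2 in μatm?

KH = 10^(−1.50) = 3.162×10^-2 mol L⁻¹ atm⁻¹
pCO2 = [CO2*]/KH = 14.2×10^-6 / 3.162×10^-2 = 4.49×10^-4 atm = 449 μatm

pCO2 = 449 μatm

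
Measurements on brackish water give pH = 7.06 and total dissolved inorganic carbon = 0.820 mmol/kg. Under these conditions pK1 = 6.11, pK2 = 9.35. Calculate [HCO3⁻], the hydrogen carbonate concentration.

[HCO3⁻] = 0.734 mmol/kg

α₁ = 1 / (1 + [H⁺]/K1 + K2/[H⁺]) = 1 / (1 + 10^-0.95 + 10^-2.29)
   = 1 / (1 + 0.11220 + 0.0051286) = 1/1.1173 = 0.8950
[HCO3⁻] = α₁ × DIC = 0.8950 × 0.820 = 0.734 mmol/kg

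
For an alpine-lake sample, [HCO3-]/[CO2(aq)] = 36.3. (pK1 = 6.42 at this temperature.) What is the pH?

pH = 7.98

From K1 = [H⁺][HCO3-]/[CO2(aq)]:  pH = pK1 + log₁₀([HCO3-]/[CO2(aq)])
log₁₀(36.3) = +1.560
pH = 6.42 + (+1.560) = 7.98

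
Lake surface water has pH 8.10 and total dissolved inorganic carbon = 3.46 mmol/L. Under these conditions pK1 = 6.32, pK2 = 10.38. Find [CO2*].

α₀ = 1 / (1 + K1/[H⁺] + K1K2/[H⁺]²) = 1 / (1 + 10^+1.78 + 10^-0.50)
   = 1 / (1 + 60.256 + 0.31623) = 1/61.572 = 0.01624
[CO2*] = α₀ × DIC = 0.01624 × 3.46 = 0.0562 mmol/L

[CO2*] = 0.0562 mmol/L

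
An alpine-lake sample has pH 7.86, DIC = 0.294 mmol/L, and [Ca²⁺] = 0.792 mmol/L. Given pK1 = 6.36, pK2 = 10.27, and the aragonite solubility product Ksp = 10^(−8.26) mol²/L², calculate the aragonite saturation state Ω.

Ω = 0.159

α₂ = 1 / (1 + [H⁺]/K2 + [H⁺]²/(K1K2)) = 1 / (1 + 10^+2.41 + 10^+0.91)
   = 1 / (1 + 257.04 + 8.1283) = 1/266.17 = 0.003757
[CO3²⁻] = α₂ × DIC = 0.003757 × 0.294 = 0.001105 mmol/L = 1.105 μmol/L
Ksp = 10^(−8.26) = 5.495×10^-9
Ω = [Ca²⁺][CO3²⁻]/Ksp = (0.792×10^-3)(1.105×10^-6) / 5.495×10^-9 = 0.159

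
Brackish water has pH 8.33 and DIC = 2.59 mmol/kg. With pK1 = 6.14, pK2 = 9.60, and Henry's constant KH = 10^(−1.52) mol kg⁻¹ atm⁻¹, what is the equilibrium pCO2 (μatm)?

α₀ = 1 / (1 + K1/[H⁺] + K1K2/[H⁺]²) = 1 / (1 + 10^+2.19 + 10^+0.92)
   = 1 / (1 + 154.88 + 8.3176) = 1/164.20 = 0.006090
[CO2*] = α₀ × DIC = 0.006090 × 2.59 = 0.01577 mmol/kg = 15.77 μmol/kg
pCO2 = [CO2*]/KH = 1.577×10^-5 / 3.020×10^-2 = 522 μatm

pCO2 = 522 μatm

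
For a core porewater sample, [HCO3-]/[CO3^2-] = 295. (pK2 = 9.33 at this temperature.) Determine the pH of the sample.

From K2 = [H⁺][CO3^2-]/[HCO3-]:  pH = pK2 − log₁₀([HCO3-]/[CO3^2-])
log₁₀(295) = +2.470
pH = 9.33 − (+2.470) = 6.86

pH = 6.86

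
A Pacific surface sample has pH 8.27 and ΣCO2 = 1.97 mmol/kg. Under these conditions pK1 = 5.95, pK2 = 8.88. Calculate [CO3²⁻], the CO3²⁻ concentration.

α₂ = 1 / (1 + [H⁺]/K2 + [H⁺]²/(K1K2)) = 1 / (1 + 10^+0.61 + 10^-1.71)
   = 1 / (1 + 4.0738 + 0.019498) = 1/5.0933 = 0.1963
[CO3²⁻] = α₂ × DIC = 0.1963 × 1.97 = 0.387 mmol/kg

[CO3²⁻] = 0.387 mmol/kg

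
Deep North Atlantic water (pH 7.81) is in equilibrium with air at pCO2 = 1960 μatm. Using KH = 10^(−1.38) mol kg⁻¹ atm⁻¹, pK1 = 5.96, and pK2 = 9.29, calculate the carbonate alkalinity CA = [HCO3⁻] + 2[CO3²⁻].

CA = 6.17 mmol/kg

[CO2*] = KH · pCO2 = 10^(−1.38) × 1960×10^-6 = 8.171×10^-5 mol/kg
α₀ = 1/(1 + K1/[H⁺] + K1K2/[H⁺]²) = 1/(1 + 10^+1.85 + 10^+0.37) = 0.01349
DIC = [CO2*]/α₀ = 8.171×10^-5 / 0.01349 = 6.058 mmol/kg
CA = (α₁ + 2α₂)·DIC = (0.9549 + 2×0.03162) × 6.058 = 6.17 mmol/kg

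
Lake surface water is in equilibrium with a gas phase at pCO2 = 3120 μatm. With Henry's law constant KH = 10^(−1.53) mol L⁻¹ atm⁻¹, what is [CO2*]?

KH = 10^(−1.53) = 2.951×10^-2 mol L⁻¹ atm⁻¹
[CO2*] = KH · pCO2 = 2.951×10^-2 × 3120×10^-6 atm = 9.21×10^-5 mol/L

[CO2*] = 92.1 μmol/L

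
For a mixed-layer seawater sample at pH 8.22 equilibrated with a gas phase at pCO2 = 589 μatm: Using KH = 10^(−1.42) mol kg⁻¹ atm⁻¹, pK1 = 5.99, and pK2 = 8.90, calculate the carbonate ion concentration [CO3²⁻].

[CO2*] = KH · pCO2 = 10^(−1.42) × 589×10^-6 = 2.239×10^-5 mol/kg
α₀ = 1/(1 + K1/[H⁺] + K1K2/[H⁺]²) = 1/(1 + 10^+2.23 + 10^+1.55) = 0.004847
DIC = [CO2*]/α₀ = 2.239×10^-5 / 0.004847 = 4.620 mmol/kg
[CO3²⁻] = α₂·DIC; α₂ = 0.1720, so [CO3²⁻] = 0.1720 × 4.620 = 0.795 mmol/kg

[CO3²⁻] = 0.795 mmol/kg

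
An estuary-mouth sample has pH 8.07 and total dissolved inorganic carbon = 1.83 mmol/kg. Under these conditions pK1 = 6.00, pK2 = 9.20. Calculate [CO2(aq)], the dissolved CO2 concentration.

α₀ = 1 / (1 + K1/[H⁺] + K1K2/[H⁺]²) = 1 / (1 + 10^+2.07 + 10^+0.94)
   = 1 / (1 + 117.49 + 8.7096) = 1/127.20 = 0.007862
[CO2*] = α₀ × DIC = 0.007862 × 1.83 = 0.0144 mmol/kg = 14.4 μmol/kg

[CO2*] = 14.4 μmol/kg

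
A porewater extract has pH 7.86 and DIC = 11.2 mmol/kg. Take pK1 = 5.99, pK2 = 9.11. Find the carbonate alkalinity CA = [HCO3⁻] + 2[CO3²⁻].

CA = 11.6 mmol/kg

CA = [HCO3⁻] + 2[CO3²⁻] = (α₁ + 2α₂)·DIC
At pH 7.86: [H⁺]/K1 = 10^-1.87 = 0.013490, K2/[H⁺] = 10^-1.25 = 0.056234
α₁ = 1/(1 + 0.013490 + 0.056234) = 1/1.0697 = 0.9348; α₂ = α₁·K2/[H⁺] = 0.05257
α₁ + 2α₂ = 1.0400
CA = 1.0400 × 11.2 = 11.6 mmol/kg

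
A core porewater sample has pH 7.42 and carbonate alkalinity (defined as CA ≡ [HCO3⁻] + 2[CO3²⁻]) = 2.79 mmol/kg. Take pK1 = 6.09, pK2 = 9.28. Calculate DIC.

CA = [HCO3⁻] + 2[CO3²⁻] = (α₁ + 2α₂)·DIC
At pH 7.42: [H⁺]/K1 = 10^-1.33 = 0.046774, K2/[H⁺] = 10^-1.86 = 0.013804
α₁ = 1/(1 + 0.046774 + 0.013804) = 1/1.0606 = 0.9429; α₂ = α₁·K2/[H⁺] = 0.01302
α₁ + 2α₂ = 0.9689
DIC = CA / (α₁ + 2α₂) = 2.79 / 0.9689 = 2.88 mmol/kg

DIC = 2.88 mmol/kg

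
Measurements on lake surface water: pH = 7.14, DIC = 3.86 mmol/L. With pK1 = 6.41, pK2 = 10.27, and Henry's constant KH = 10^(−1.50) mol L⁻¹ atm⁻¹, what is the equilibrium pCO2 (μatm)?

pCO2 = 1.91×10^4 μatm

α₀ = 1 / (1 + K1/[H⁺] + K1K2/[H⁺]²) = 1 / (1 + 10^+0.73 + 10^-2.40)
   = 1 / (1 + 5.3703 + 0.0039811) = 1/6.3743 = 0.1569
[CO2*] = α₀ × DIC = 0.1569 × 3.86 = 0.6056 mmol/L
pCO2 = [CO2*]/KH = 6.056×10^-4 / 3.162×10^-2 = 1.91×10^4 μatm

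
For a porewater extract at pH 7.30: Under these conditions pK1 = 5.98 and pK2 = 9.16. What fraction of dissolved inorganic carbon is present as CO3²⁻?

α₂ = 1 / (1 + [H⁺]/K2 + [H⁺]²/(K1K2)) = 1 / (1 + 10^+1.86 + 10^+0.54)
   = 1 / (1 + 72.444 + 3.4674) = 1/76.911 = 0.01300

α₂ = 0.0130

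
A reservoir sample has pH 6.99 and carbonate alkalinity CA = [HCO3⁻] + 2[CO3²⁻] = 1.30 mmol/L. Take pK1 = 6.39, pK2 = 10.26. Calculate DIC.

CA = [HCO3⁻] + 2[CO3²⁻] = (α₁ + 2α₂)·DIC
At pH 6.99: [H⁺]/K1 = 10^-0.60 = 0.25119, K2/[H⁺] = 10^-3.27 = 0.00053703
α₁ = 1/(1 + 0.25119 + 0.00053703) = 1/1.2517 = 0.7989; α₂ = α₁·K2/[H⁺] = 0.0004290
α₁ + 2α₂ = 0.7998
DIC = CA / (α₁ + 2α₂) = 1.30 / 0.7998 = 1.63 mmol/L

DIC = 1.63 mmol/L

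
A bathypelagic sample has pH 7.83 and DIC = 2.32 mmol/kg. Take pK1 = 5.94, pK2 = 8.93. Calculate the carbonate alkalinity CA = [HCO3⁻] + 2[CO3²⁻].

CA = [HCO3⁻] + 2[CO3²⁻] = (α₁ + 2α₂)·DIC
At pH 7.83: [H⁺]/K1 = 10^-1.89 = 0.012882, K2/[H⁺] = 10^-1.10 = 0.079433
α₁ = 1/(1 + 0.012882 + 0.079433) = 1/1.0923 = 0.9155; α₂ = α₁·K2/[H⁺] = 0.07272
α₁ + 2α₂ = 1.0609
CA = 1.0609 × 2.32 = 2.46 mmol/kg

CA = 2.46 mmol/kg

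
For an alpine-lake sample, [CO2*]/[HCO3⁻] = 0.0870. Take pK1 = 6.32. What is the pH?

From K1 = [H⁺][HCO3⁻]/[CO2*]:  pH = pK1 − log₁₀([CO2*]/[HCO3⁻])
log₁₀(0.0870) = -1.060
pH = 6.32 − (-1.060) = 7.38

pH = 7.38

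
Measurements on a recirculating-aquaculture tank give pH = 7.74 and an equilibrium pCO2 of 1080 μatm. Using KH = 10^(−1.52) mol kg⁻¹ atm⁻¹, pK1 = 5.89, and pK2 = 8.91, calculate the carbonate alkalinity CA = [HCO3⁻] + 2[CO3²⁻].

[CO2*] = KH · pCO2 = 10^(−1.52) × 1080×10^-6 = 3.262×10^-5 mol/kg
α₀ = 1/(1 + K1/[H⁺] + K1K2/[H⁺]²) = 1/(1 + 10^+1.85 + 10^+0.68) = 0.01306
DIC = [CO2*]/α₀ = 3.262×10^-5 / 0.01306 = 2.498 mmol/kg
CA = (α₁ + 2α₂)·DIC = (0.9244 + 2×0.06250) × 2.498 = 2.62 mmol/kg

CA = 2.62 mmol/kg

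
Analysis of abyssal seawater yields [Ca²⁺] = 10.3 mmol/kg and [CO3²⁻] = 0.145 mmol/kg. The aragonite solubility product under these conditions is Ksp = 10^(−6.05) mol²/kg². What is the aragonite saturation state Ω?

Ksp = 10^(−6.05) = 8.913×10^-7
Ω = [Ca²⁺][CO3²⁻]/Ksp = (10.3×10^-3)(0.145×10^-3) / 8.913×10^-7 = 1.68

Ω = 1.68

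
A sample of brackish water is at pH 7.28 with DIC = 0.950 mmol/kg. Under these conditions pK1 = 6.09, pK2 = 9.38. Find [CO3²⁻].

α₂ = 1 / (1 + [H⁺]/K2 + [H⁺]²/(K1K2)) = 1 / (1 + 10^+2.10 + 10^+0.91)
   = 1 / (1 + 125.89 + 8.1283) = 1/135.02 = 0.007406
[CO3²⁻] = α₂ × DIC = 0.007406 × 0.950 = 0.00704 mmol/kg = 7.04 μmol/kg

[CO3²⁻] = 7.04 μmol/kg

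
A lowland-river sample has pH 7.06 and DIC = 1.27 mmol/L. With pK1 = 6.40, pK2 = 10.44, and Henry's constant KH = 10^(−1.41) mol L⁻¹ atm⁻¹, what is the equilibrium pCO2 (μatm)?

pCO2 = 5860 μatm

α₀ = 1 / (1 + K1/[H⁺] + K1K2/[H⁺]²) = 1 / (1 + 10^+0.66 + 10^-2.72)
   = 1 / (1 + 4.5709 + 0.0019055) = 1/5.5728 = 0.1794
[CO2*] = α₀ × DIC = 0.1794 × 1.27 = 0.2279 mmol/L
pCO2 = [CO2*]/KH = 2.279×10^-4 / 3.890×10^-2 = 5860 μatm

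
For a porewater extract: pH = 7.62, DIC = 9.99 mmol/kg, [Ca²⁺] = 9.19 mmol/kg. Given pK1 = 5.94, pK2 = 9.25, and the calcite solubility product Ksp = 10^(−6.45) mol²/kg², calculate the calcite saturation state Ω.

α₂ = 1 / (1 + [H⁺]/K2 + [H⁺]²/(K1K2)) = 1 / (1 + 10^+1.63 + 10^-0.05)
   = 1 / (1 + 42.658 + 0.89125) = 1/44.549 = 0.02245
[CO3²⁻] = α₂ × DIC = 0.02245 × 9.99 = 0.2242 mmol/kg
Ksp = 10^(−6.45) = 3.548×10^-7
Ω = [Ca²⁺][CO3²⁻]/Ksp = (9.19×10^-3)(2.242×10^-4) / 3.548×10^-7 = 5.81

Ω = 5.81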